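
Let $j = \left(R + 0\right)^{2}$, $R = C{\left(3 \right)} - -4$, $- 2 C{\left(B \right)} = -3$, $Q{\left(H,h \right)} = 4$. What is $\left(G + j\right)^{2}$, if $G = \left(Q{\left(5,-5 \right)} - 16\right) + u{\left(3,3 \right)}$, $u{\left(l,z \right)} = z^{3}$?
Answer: $\frac{32761}{16} \approx 2047.6$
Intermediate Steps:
$C{\left(B \right)} = \frac{3}{2}$ ($C{\left(B \right)} = \left(- \frac{1}{2}\right) \left(-3\right) = \frac{3}{2}$)
$R = \frac{11}{2}$ ($R = \frac{3}{2} - -4 = \frac{3}{2} + 4 = \frac{11}{2} \approx 5.5$)
$j = \frac{121}{4}$ ($j = \left(\frac{11}{2} + 0\right)^{2} = \left(\frac{11}{2}\right)^{2} = \frac{121}{4} \approx 30.25$)
$G = 15$ ($G = \left(4 - 16\right) + 3^{3} = -12 + 27 = 15$)
$\left(G + j\right)^{2} = \left(15 + \frac{121}{4}\right)^{2} = \left(\frac{181}{4}\right)^{2} = \frac{32761}{16}$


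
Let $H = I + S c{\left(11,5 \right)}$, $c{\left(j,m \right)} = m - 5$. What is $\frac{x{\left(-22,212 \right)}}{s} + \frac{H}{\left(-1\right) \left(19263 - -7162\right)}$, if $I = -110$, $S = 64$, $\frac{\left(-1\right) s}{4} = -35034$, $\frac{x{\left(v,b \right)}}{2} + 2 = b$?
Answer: $\frac{441891}{61718230} \approx 0.0071598$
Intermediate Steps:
$x{\left(v,b \right)} = -4 + 2 b$
$s = 140136$ ($s = \left(-4\right) \left(-35034\right) = 140136$)
$c{\left(j,m \right)} = -5 + m$
$H = -110$ ($H = -110 + 64 \left(-5 + 5\right) = -110 + 64 \cdot 0 = -110 + 0 = -110$)
$\frac{x{\left(-22,212 \right)}}{s} + \frac{H}{\left(-1\right) \left(19263 - -7162\right)} = \frac{-4 + 2 \cdot 212}{140136} - \frac{110}{\left(-1\right) \left(19263 - -7162\right)} = \left(-4 + 424\right) \frac{1}{140136} - \frac{110}{\left(-1\right) \left(19263 + 7162\right)} = 420 \cdot \frac{1}{140136} - \frac{110}{\left(-1\right) 26425} = \frac{35}{11678} - \frac{110}{-26425} = \frac{35}{11678} - - \frac{22}{5285} = \frac{35}{11678} + \frac{22}{5285} = \frac{441891}{61718230}$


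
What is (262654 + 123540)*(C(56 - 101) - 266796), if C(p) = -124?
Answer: -103082902480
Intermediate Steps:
(262654 + 123540)*(C(56 - 101) - 266796) = (262654 + 123540)*(-124 - 266796) = 386194*(-266920) = -103082902480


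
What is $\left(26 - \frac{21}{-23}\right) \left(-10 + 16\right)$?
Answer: $\frac{3714}{23} \approx 161.48$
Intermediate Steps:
$\left(26 - \frac{21}{-23}\right) \left(-10 + 16\right) = \left(26 - 21 \left(- \frac{1}{23}\right)\right) 6 = \left(26 - - \frac{21}{23}\right) 6 = \left(26 + \frac{21}{23}\right) 6 = \frac{619}{23} \cdot 6 = \frac{3714}{23}$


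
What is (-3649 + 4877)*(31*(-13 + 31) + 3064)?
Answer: 4447816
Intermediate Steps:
(-3649 + 4877)*(31*(-13 + 31) + 3064) = 1228*(31*18 + 3064) = 1228*(558 + 3064) = 1228*3622 = 4447816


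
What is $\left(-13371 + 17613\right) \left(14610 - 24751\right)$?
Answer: $-43018122$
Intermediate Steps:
$\left(-13371 + 17613\right) \left(14610 - 24751\right) = 4242 \left(-10141\right) = -43018122$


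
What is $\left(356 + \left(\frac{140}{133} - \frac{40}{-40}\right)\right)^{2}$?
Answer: $\frac{46280809}{361} \approx 1.282 \cdot 10^{5}$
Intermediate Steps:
$\left(356 + \left(\frac{140}{133} - \frac{40}{-40}\right)\right)^{2} = \left(356 + \left(140 \cdot \frac{1}{133} - -1\right)\right)^{2} = \left(356 + \left(\frac{20}{19} + 1\right)\right)^{2} = \left(356 + \frac{39}{19}\right)^{2} = \left(\frac{6803}{19}\right)^{2} = \frac{46280809}{361}$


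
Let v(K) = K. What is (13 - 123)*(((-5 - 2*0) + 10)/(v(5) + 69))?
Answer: -275/37 ≈ -7.4324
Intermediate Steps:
(13 - 123)*(((-5 - 2*0) + 10)/(v(5) + 69)) = (13 - 123)*(((-5 - 2*0) + 10)/(5 + 69)) = -110*((-5 + 0) + 10)/74 = -110*(-5 + 10)/74 = -550/74 = -110*5/74 = -275/37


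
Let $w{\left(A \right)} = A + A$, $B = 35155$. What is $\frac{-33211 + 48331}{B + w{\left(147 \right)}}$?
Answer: $\frac{15120}{35449} \approx 0.42653$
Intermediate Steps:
$w{\left(A \right)} = 2 A$
$\frac{-33211 + 48331}{B + w{\left(147 \right)}} = \frac{-33211 + 48331}{35155 + 2 \cdot 147} = \frac{15120}{35155 + 294} = \frac{15120}{35449}$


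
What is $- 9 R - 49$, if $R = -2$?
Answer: $-31$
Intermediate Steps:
$- 9 R - 49 = \left(-9\right) \left(-2\right) - 49 = 18 - 49 = -31$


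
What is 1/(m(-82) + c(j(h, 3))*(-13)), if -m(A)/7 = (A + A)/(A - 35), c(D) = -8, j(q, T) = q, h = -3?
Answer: 117/11020 ≈ 0.010617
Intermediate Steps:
m(A) = -14*A/(-35 + A) (m(A) = -7*(A + A)/(A - 35) = -7*2*A/(-35 + A) = -14*A/(-35 + A))
1/(m(-82) + c(j(h, 3))*(-13)) = 1/(-14*(-82)/(-35 - 82) - 8*(-13)) = 1/(-14*(-82)/(-117) + 104) = 1/(-14*(-82)*(-1/117) + 104) = 1/(-1148/117 + 104) = 1/(11020/117) = 117/11020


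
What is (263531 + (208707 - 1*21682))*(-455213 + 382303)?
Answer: -32850037960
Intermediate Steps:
(263531 + (208707 - 1*21682))*(-455213 + 382303) = (263531 + (208707 - 21682))*(-72910) = (263531 + 187025)*(-72910) = 450556*(-72910) = -32850037960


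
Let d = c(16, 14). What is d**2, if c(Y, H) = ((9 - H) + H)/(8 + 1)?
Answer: 1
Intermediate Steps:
c(Y, H) = 1 (c(Y, H) = 9/9 = 9*(1/9) = 1)
d = 1
d**2 = 1**2 = 1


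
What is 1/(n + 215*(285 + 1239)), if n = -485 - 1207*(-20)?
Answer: 1/351315 ≈ 2.8464e-6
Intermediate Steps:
n = 23655 (n = -485 + 24140 = 23655)
1/(n + 215*(285 + 1239)) = 1/(23655 + 215*(285 + 1239)) = 1/(23655 + 215*1524) = 1/(23655 + 327660) = 1/351315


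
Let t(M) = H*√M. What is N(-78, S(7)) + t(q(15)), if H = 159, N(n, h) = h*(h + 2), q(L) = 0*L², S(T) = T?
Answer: 63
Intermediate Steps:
q(L) = 0
N(n, h) = h*(2 + h)
t(M) = 159*√M
N(-78, S(7)) + t(q(15)) = 7*(2 + 7) + 159*√0 = 7*9 + 159*0 = 63 + 0 = 63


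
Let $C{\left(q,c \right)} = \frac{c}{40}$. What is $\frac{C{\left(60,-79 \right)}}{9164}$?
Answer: $- \frac{1}{4640} \approx -0.00021552$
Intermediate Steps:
$C{\left(q,c \right)} = \frac{c}{40}$ ($C{\left(q,c \right)} = c \frac{1}{40} = \frac{c}{40}$)
$\frac{C{\left(60,-79 \right)}}{9164} = \frac{\frac{1}{40} \left(-79\right)}{9164} = \left(- \frac{79}{40}\right) \frac{1}{9164} = - \frac{1}{4640}$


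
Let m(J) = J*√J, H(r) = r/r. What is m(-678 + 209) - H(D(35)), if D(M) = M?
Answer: -1 - 469*I*√469 ≈ -1.0 - 10157.0*I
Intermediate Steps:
H(r) = 1
m(J) = J^(3/2)
m(-678 + 209) - H(D(35)) = (-678 + 209)^(3/2) - 1*1 = (-469)^(3/2) - 1 = -469*I*√469 - 1 = -1 - 469*I*√469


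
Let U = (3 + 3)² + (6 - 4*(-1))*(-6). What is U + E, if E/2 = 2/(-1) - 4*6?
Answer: -76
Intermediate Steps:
E = -52 (E = 2*(2/(-1) - 4*6) = 2*(2*(-1) - 24) = 2*(-2 - 24) = 2*(-26) = -52)
U = -24 (U = 6² + (6 + 4)*(-6) = 36 + 10*(-6) = 36 - 60 = -24)
U + E = -24 - 52 = -76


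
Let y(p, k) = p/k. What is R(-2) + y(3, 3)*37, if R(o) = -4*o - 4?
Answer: 41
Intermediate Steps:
R(o) = -4 - 4*o
R(-2) + y(3, 3)*37 = (-4 - 4*(-2)) + (3/3)*37 = (-4 + 8) + (3*(1/3))*37 = 4 + 1*37 = 4 + 37 = 41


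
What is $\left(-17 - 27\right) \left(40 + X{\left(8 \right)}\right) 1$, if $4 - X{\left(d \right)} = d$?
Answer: $-1584$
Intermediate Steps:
$X{\left(d \right)} = 4 - d$
$\left(-17 - 27\right) \left(40 + X{\left(8 \right)}\right) 1 = \left(-17 - 27\right) \left(40 + \left(4 - 8\right)\right) 1 = - 44 \left(40 - 4\right) 1 = \left(-44\right) 36 \cdot 1 = \left(-1584\right) 1 = -1584$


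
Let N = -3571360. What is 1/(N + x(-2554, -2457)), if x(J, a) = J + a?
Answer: -1/3576371 ≈ -2.7961e-7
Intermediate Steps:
1/(N + x(-2554, -2457)) = 1/(-3571360 + (-2554 - 2457)) = 1/(-3571360 - 5011) = 1/(-3576371) = -1/3576371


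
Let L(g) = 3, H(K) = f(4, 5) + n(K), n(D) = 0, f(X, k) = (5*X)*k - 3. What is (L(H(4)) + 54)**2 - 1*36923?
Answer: -33674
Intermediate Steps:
f(X, k) = -3 + 5*X*k (f(X, k) = 5*X*k - 3 = -3 + 5*X*k)
H(K) = 97 (H(K) = (-3 + 5*4*5) + 0 = (-3 + 100) + 0 = 97 + 0 = 97)
(L(H(4)) + 54)**2 - 1*36923 = (3 + 54)**2 - 1*36923 = 57**2 - 36923 = 3249 - 36923 = -33674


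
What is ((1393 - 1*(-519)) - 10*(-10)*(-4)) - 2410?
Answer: -898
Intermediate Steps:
((1393 - 1*(-519)) - 10*(-10)*(-4)) - 2410 = ((1393 + 519) + 100*(-4)) - 2410 = (1912 - 400) - 2410 = 1512 - 2410 = -898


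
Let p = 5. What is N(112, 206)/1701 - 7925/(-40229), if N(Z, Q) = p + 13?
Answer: 225469/1086183 ≈ 0.20758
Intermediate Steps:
N(Z, Q) = 18 (N(Z, Q) = 5 + 13 = 18)
N(112, 206)/1701 - 7925/(-40229) = 18/1701 - 7925/(-40229) = 18*(1/1701) - 7925*(-1/40229) = 2/189 + 7925/40229 = 225469/1086183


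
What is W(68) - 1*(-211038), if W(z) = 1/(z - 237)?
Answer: 35665421/169 ≈ 2.1104e+5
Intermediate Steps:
W(z) = 1/(-237 + z)
W(68) - 1*(-211038) = 1/(-237 + 68) - 1*(-211038) = 1/(-169) + 211038 = -1/169 + 211038 = 35665421/169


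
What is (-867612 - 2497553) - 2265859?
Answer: -5631024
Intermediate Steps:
(-867612 - 2497553) - 2265859 = -3365165 - 2265859 = -5631024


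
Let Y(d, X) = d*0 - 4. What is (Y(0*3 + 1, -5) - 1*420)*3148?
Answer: -1334752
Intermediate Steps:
Y(d, X) = -4 (Y(d, X) = 0 - 4 = -4)
(Y(0*3 + 1, -5) - 1*420)*3148 = (-4 - 1*420)*3148 = (-4 - 420)*3148 = -424*3148 = -1334752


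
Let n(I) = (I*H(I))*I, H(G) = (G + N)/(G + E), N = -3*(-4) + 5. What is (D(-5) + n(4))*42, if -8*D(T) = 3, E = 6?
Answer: 27909/20 ≈ 1395.4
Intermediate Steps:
N = 17 (N = 12 + 5 = 17)
D(T) = -3/8 (D(T) = -⅛*3 = -3/8)
H(G) = (17 + G)/(6 + G) (H(G) = (G + 17)/(G + 6) = (17 + G)/(6 + G))
n(I) = I²*(17 + I)/(6 + I) (n(I) = (I*((17 + I)/(6 + I)))*I = (I*(17 + I)/(6 + I))*I = I²*(17 + I)/(6 + I))
(D(-5) + n(4))*42 = (-3/8 + 4²*(17 + 4)/(6 + 4))*42 = (-3/8 + 16*21/10)*42 = (-3/8 + 16*(⅒)*21)*42 = (-3/8 + 168/5)*42 = (1329/40)*42 = 27909/20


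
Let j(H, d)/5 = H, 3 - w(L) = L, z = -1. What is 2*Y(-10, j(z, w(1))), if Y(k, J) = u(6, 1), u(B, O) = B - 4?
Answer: 4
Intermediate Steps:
w(L) = 3 - L
u(B, O) = -4 + B
j(H, d) = 5*H
Y(k, J) = 2 (Y(k, J) = -4 + 6 = 2)
2*Y(-10, j(z, w(1))) = 2*2 = 4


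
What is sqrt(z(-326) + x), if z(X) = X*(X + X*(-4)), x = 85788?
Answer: 4*I*sqrt(14565) ≈ 482.74*I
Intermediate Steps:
z(X) = -3*X**2 (z(X) = X*(X - 4*X) = X*(-3*X) = -3*X**2)
sqrt(z(-326) + x) = sqrt(-3*(-326)**2 + 85788) = sqrt(-3*106276 + 85788) = sqrt(-318828 + 85788) = sqrt(-233040) = 4*I*sqrt(14565)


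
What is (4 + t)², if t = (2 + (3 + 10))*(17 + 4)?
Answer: 101761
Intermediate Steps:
t = 315 (t = (2 + 13)*21 = 15*21 = 315)
(4 + t)² = (4 + 315)² = 319² = 101761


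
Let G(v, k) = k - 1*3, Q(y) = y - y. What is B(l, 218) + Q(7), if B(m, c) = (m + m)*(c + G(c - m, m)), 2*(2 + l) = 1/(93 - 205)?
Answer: -21422239/25088 ≈ -853.88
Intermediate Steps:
l = -449/224 (l = -2 + 1/(2*(93 - 205)) = -2 + (½)/(-112) = -2 + (½)*(-1/112) = -2 - 1/224 = -449/224 ≈ -2.0045)
Q(y) = 0
G(v, k) = -3 + k (G(v, k) = k - 3 = -3 + k)
B(m, c) = 2*m*(-3 + c + m) (B(m, c) = (m + m)*(c + (-3 + m)) = (2*m)*(-3 + c + m) = 2*m*(-3 + c + m))
B(l, 218) + Q(7) = 2*(-449/224)*(-3 + 218 - 449/224) + 0 = 2*(-449/224)*(47711/224) + 0 = -21422239/25088 + 0 = -21422239/25088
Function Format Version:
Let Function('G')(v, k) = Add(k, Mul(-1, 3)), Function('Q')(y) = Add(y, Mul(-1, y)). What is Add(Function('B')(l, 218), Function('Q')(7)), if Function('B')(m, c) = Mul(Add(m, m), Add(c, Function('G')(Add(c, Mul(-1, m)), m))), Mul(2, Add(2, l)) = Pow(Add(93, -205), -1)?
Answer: Rational(-21422239, 25088) ≈ -853.88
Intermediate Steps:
l = Rational(-449, 224) (l = Add(-2, Mul(Rational(1, 2), Pow(Add(93, -205), -1))) = Add(-2, Mul(Rational(1, 2), Pow(-112, -1))) = Add(-2, Mul(Rational(1, 2), Rational(-1, 112))) = Add(-2, Rational(-1, 224)) = Rational(-449, 224) ≈ -2.0045)
Function('Q')(y) = 0
Function('G')(v, k) = Add(-3, k) (Function('G')(v, k) = Add(k, -3) = Add(-3, k))
Function('B')(m, c) = Mul(2, m, Add(-3, c, m)) (Function('B')(m, c) = Mul(Add(m, m), Add(c, Add(-3, m))) = Mul(Mul(2, m), Add(-3, c, m)) = Mul(2, m, Add(-3, c, m)))
Add(Function('B')(l, 218), Function('Q')(7)) = Add(Mul(2, Rational(-449, 224), Add(-3, 218, Rational(-449, 224))), 0) = Add(Mul(2, Rational(-449, 224), Rational(47711, 224)), 0) = Add(Rational(-21422239, 25088), 0) = Rational(-21422239, 25088)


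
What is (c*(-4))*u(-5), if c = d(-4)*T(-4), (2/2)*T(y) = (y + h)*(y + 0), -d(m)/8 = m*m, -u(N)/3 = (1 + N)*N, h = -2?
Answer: -737280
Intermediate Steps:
u(N) = -3*N*(1 + N) (u(N) = -3*(1 + N)*N = -3*N*(1 + N))
d(m) = -8*m² (d(m) = -8*m*m = -8*m²)
T(y) = y*(-2 + y) (T(y) = (y - 2)*(y + 0) = (-2 + y)*y = y*(-2 + y))
c = -3072 (c = (-8*(-4)²)*(-4*(-2 - 4)) = (-8*16)*(-4*(-6)) = -128*24 = -3072)
(c*(-4))*u(-5) = (-3072*(-4))*(-3*(-5)*(1 - 5)) = 12288*(-3*(-5)*(-4)) = 12288*(-60) = -737280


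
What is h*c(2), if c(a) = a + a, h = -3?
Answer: -12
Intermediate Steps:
c(a) = 2*a
h*c(2) = -6*2 = -3*4 = -12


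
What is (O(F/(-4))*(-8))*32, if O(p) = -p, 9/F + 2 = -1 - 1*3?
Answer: 96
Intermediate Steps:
F = -3/2 (F = 9/(-2 + (-1 - 1*3)) = 9/(-2 + (-1 - 3)) = 9/(-2 - 4) = 9/(-6) = 9*(-⅙) = -3/2 ≈ -1.5000)
(O(F/(-4))*(-8))*32 = (-(-3)/(2*(-4))*(-8))*32 = (-(-3)*(-1)/(2*4)*(-8))*32 = (-1*3/8*(-8))*32 = -3/8*(-8)*32 = 3*32 = 96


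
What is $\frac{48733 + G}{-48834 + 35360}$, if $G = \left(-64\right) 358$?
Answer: $- \frac{25821}{13474} \approx -1.9164$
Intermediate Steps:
$G = -22912$
$\frac{48733 + G}{-48834 + 35360} = \frac{48733 - 22912}{-48834 + 35360} = \frac{25821}{-13474} = 25821 \left(- \frac{1}{13474}\right) = - \frac{25821}{13474}$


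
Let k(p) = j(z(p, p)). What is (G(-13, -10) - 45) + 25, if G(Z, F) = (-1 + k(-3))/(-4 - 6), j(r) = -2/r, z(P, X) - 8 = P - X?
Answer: -159/8 ≈ -19.875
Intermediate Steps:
z(P, X) = 8 + P - X (z(P, X) = 8 + (P - X) = 8 + P - X)
k(p) = -¼ (k(p) = -2/(8 + p - p) = -2/8 = -2*⅛ = -¼)
G(Z, F) = ⅛ (G(Z, F) = (-1 - ¼)/(-4 - 6) = -5/4/(-10) = -5/4*(-⅒) = ⅛)
(G(-13, -10) - 45) + 25 = (⅛ - 45) + 25 = -359/8 + 25 = -159/8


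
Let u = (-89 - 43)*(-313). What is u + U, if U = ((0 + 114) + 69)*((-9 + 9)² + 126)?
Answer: 64374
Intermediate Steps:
U = 23058 (U = (114 + 69)*(0² + 126) = 183*(0 + 126) = 183*126 = 23058)
u = 41316 (u = -132*(-313) = 41316)
u + U = 41316 + 23058 = 64374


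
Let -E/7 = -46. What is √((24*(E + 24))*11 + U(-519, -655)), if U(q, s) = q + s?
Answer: √90170 ≈ 300.28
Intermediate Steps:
E = 322 (E = -7*(-46) = 322)
√((24*(E + 24))*11 + U(-519, -655)) = √((24*(322 + 24))*11 + (-519 - 655)) = √((24*346)*11 - 1174) = √(8304*11 - 1174) = √(91344 - 1174) = √90170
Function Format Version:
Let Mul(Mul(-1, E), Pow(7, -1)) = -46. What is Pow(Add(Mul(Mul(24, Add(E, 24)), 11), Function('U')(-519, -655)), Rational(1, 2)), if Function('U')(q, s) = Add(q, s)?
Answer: Pow(90170, Rational(1, 2)) ≈ 300.28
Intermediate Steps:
E = 322 (E = Mul(-7, -46) = 322)
Pow(Add(Mul(Mul(24, Add(E, 24)), 11), Function('U')(-519, -655)), Rational(1, 2)) = Pow(Add(Mul(Mul(24, Add(322, 24)), 11), Add(-519, -655)), Rational(1, 2)) = Pow(Add(Mul(Mul(24, 346), 11), -1174), Rational(1, 2)) = Pow(Add(Mul(8304, 11), -1174), Rational(1, 2)) = Pow(Add(91344, -1174), Rational(1, 2)) = Pow(90170, Rational(1, 2))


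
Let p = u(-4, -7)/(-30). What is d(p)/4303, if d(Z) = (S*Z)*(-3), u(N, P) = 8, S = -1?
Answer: -4/21515 ≈ -0.00018592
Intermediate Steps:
p = -4/15 (p = 8/(-30) = 8*(-1/30) = -4/15 ≈ -0.26667)
d(Z) = 3*Z (d(Z) = -Z*(-3) = 3*Z)
d(p)/4303 = (3*(-4/15))/4303 = -⅘*1/4303 = -4/21515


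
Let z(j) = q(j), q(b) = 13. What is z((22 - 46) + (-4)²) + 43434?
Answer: 43447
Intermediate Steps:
z(j) = 13
z((22 - 46) + (-4)²) + 43434 = 13 + 43434 = 43447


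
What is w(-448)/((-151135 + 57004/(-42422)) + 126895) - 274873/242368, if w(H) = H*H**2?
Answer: 231050897363623525/62310769880128 ≈ 3708.0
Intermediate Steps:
w(H) = H**3
w(-448)/((-151135 + 57004/(-42422)) + 126895) - 274873/242368 = (-448)**3/((-151135 + 57004/(-42422)) + 126895) - 274873/242368 = -89915392/((-151135 + 57004*(-1/42422)) + 126895) - 274873*1/242368 = -89915392/((-151135 - 28502/21211) + 126895) - 274873/242368 = -89915392/(-3205752987/21211 + 126895) - 274873/242368 = -89915392/(-514183142/21211) - 274873/242368 = -89915392*(-21211/514183142) - 274873/242368 = 953597689856/257091571 - 274873/242368 = 231050897363623525/62310769880128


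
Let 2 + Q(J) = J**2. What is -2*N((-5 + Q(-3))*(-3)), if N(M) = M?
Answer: 12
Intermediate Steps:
Q(J) = -2 + J**2
-2*N((-5 + Q(-3))*(-3)) = -2*(-5 + (-2 + (-3)**2))*(-3) = -2*(-5 + (-2 + 9))*(-3) = -2*(-5 + 7)*(-3) = -4*(-3) = -2*(-6) = 12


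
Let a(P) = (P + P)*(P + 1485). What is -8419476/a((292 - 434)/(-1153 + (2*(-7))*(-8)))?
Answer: -2281006542789/109767917 ≈ -20780.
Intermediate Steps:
a(P) = 2*P*(1485 + P) (a(P) = (2*P)*(1485 + P) = 2*P*(1485 + P))
-8419476/a((292 - 434)/(-1153 + (2*(-7))*(-8))) = -8419476*(-1153 + (2*(-7))*(-8))/(2*(292 - 434)*(1485 + (292 - 434)/(-1153 + (2*(-7))*(-8)))) = -8419476*1041/(284*(1485 - 142/(-1153 - 14*(-8)))) = -8419476*1041/(284*(1485 - 142/(-1153 + 112))) = -8419476*1041/(284*(1485 - 142/(-1041))) = -8419476*1041/(284*(1485 - 142*(-1/1041))) = -8419476*1041/(284*(1485 + 142/1041)) = -8419476/(2*(142/1041)*(1546027/1041)) = -8419476/439071668/1083681 = -8419476*1083681/439071668 = -2281006542789/109767917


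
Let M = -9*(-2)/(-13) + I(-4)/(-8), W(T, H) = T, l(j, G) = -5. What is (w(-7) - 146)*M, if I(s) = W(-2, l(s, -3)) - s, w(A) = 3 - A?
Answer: 2890/13 ≈ 222.31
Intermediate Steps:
I(s) = -2 - s
M = -85/52 (M = -9*(-2)/(-13) + (-2 - 1*(-4))/(-8) = 18*(-1/13) + (-2 + 4)*(-⅛) = -18/13 + 2*(-⅛) = -18/13 - ¼ = -85/52 ≈ -1.6346)
(w(-7) - 146)*M = ((3 - 1*(-7)) - 146)*(-85/52) = ((3 + 7) - 146)*(-85/52) = (10 - 146)*(-85/52) = -136*(-85/52) = 2890/13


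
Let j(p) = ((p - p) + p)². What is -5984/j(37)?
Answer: -5984/1369 ≈ -4.3711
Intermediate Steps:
j(p) = p² (j(p) = (0 + p)² = p²)
-5984/j(37) = -5984/(37²) = -5984/1369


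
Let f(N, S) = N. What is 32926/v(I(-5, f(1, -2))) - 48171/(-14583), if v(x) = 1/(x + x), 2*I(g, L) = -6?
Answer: -960303659/4861 ≈ -1.9755e+5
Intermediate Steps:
I(g, L) = -3 (I(g, L) = (½)*(-6) = -3)
v(x) = 1/(2*x)
32926/v(I(-5, f(1, -2))) - 48171/(-14583) = 32926/(((½)/(-3))) - 48171/(-14583) = 32926/(((½)*(-⅓))) - 48171*(-1/14583) = 32926/(-⅙) + 16057/4861 = 32926*(-6) + 16057/4861 = -197556 + 16057/4861 = -960303659/4861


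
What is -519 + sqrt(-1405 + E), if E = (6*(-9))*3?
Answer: -519 + I*sqrt(1567) ≈ -519.0 + 39.585*I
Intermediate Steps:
E = -162 (E = -54*3 = -162)
-519 + sqrt(-1405 + E) = -519 + sqrt(-1405 - 162) = -519 + sqrt(-1567) = -519 + I*sqrt(1567)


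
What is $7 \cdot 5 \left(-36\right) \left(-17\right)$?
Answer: $21420$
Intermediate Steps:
$7 \cdot 5 \left(-36\right) \left(-17\right) = 35 \left(-36\right) \left(-17\right) = \left(-1260\right) \left(-17\right) = 21420$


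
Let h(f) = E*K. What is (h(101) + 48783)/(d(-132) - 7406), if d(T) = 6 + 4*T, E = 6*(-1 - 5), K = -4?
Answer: -48927/7928 ≈ -6.1714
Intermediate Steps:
E = -36 (E = 6*(-6) = -36)
h(f) = 144 (h(f) = -36*(-4) = 144)
(h(101) + 48783)/(d(-132) - 7406) = (144 + 48783)/((6 + 4*(-132)) - 7406) = 48927/((6 - 528) - 7406) = 48927/(-522 - 7406) = 48927/(-7928) = 48927*(-1/7928) = -48927/7928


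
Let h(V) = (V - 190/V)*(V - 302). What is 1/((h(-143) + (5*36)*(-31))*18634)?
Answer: 13/13920131610 ≈ 9.3390e-10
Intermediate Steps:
h(V) = (-302 + V)*(V - 190/V) (h(V) = (V - 190/V)*(-302 + V) = (-302 + V)*(V - 190/V))
1/((h(-143) + (5*36)*(-31))*18634) = 1/(((-190 + (-143)² - 302*(-143) + 57380/(-143)) + (5*36)*(-31))*18634) = (1/18634)/((-190 + 20449 + 43186 + 57380*(-1/143)) + 180*(-31)) = (1/18634)/((-190 + 20449 + 43186 - 57380/143) - 5580) = (1/18634)/(9015255/143 - 5580) = (1/18634)/(8217315/143) = (143/8217315)*(1/18634) = 13/13920131610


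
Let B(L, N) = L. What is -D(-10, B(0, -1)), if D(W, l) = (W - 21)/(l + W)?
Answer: -31/10 ≈ -3.1000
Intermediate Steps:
D(W, l) = (-21 + W)/(W + l)
-D(-10, B(0, -1)) = -(-21 - 10)/(-10 + 0) = -(-31)/(-10) = -(-1)*(-31)/10 = -1*31/10 = -31/10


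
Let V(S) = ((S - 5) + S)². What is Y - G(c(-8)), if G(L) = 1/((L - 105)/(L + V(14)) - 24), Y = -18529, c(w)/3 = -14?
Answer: -219290228/11835 ≈ -18529.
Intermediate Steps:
V(S) = (-5 + 2*S)² (V(S) = ((-5 + S) + S)² = (-5 + 2*S)²)
c(w) = -42 (c(w) = 3*(-14) = -42)
G(L) = 1/(-24 + (-105 + L)/(529 + L)) (G(L) = 1/((L - 105)/(L + (-5 + 2*14)²) - 24) = 1/((-105 + L)/(L + (-5 + 28)²) - 24) = 1/((-105 + L)/(L + 23²) - 24) = 1/((-105 + L)/(L + 529) - 24) = 1/((-105 + L)/(529 + L) - 24) = 1/(-24 + (-105 + L)/(529 + L)))
Y - G(c(-8)) = -18529 - (-529 - 1*(-42))/(12801 + 23*(-42)) = -18529 - (-529 + 42)/(12801 - 966) = -18529 - (-487)/11835 = -18529 - 1*(-487/11835) = -18529 + 487/11835 = -219290228/11835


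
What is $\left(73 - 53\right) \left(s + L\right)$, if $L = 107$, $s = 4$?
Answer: $2220$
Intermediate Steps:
$\left(73 - 53\right) \left(s + L\right) = \left(73 - 53\right) \left(4 + 107\right) = 20 \cdot 111 = 2220$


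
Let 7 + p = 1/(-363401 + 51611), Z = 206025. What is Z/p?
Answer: -64236534750/2182531 ≈ -29432.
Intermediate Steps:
p = -2182531/311790 (p = -7 + 1/(-363401 + 51611) = -7 + 1/(-311790) = -7 - 1/311790 = -2182531/311790 ≈ -7.0000)
Z/p = 206025/(-2182531/311790) = 206025*(-311790/2182531) = -64236534750/2182531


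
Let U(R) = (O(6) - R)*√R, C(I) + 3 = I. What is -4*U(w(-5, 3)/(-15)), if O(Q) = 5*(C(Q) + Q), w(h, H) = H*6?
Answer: -924*I*√30/25 ≈ -202.44*I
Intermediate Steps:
C(I) = -3 + I
w(h, H) = 6*H
O(Q) = -15 + 10*Q (O(Q) = 5*((-3 + Q) + Q) = 5*(-3 + 2*Q) = -15 + 10*Q)
U(R) = √R*(45 - R) (U(R) = ((-15 + 10*6) - R)*√R = ((-15 + 60) - R)*√R = (45 - R)*√R = √R*(45 - R))
-4*U(w(-5, 3)/(-15)) = -4*√((6*3)/(-15))*(45 - 6*3/(-15)) = -4*√(18*(-1/15))*(45 - 18*(-1)/15) = -4*√(-6/5)*(45 - 1*(-6/5)) = -4*I*√30/5*(45 + 6/5) = -4*I*√30/5*231/5 = -924*I*√30/25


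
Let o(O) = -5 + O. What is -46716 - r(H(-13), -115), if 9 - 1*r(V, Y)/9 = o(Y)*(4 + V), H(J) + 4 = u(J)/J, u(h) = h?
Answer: -47877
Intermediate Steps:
H(J) = -3 (H(J) = -4 + J/J = -4 + 1 = -3)
r(V, Y) = 81 - 9*(-5 + Y)*(4 + V)
-46716 - r(H(-13), -115) = -46716 - (261 - 36*(-115) - 9*(-3)*(-5 - 115)) = -46716 - (261 + 4140 - 9*(-3)*(-120)) = -46716 - (261 + 4140 - 3240) = -46716 - 1*1161 = -46716 - 1161 = -47877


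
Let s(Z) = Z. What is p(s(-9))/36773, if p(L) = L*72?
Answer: -648/36773 ≈ -0.017622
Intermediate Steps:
p(L) = 72*L
p(s(-9))/36773 = (72*(-9))/36773 = -648*1/36773 = -648/36773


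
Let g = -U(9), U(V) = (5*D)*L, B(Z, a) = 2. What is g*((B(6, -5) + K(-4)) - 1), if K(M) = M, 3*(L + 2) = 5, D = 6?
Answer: -30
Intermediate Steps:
L = -⅓ (L = -2 + (⅓)*5 = -2 + 5/3 = -⅓ ≈ -0.33333)
U(V) = -10 (U(V) = (5*6)*(-⅓) = 30*(-⅓) = -10)
g = 10 (g = -1*(-10) = 10)
g*((B(6, -5) + K(-4)) - 1) = 10*((2 - 4) - 1) = 10*(-2 - 1) = 10*(-3) = -30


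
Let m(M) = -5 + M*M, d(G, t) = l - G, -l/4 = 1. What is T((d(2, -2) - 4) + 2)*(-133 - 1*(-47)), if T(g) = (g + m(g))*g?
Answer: 35088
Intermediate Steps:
l = -4 (l = -4*1 = -4)
d(G, t) = -4 - G
m(M) = -5 + M²
T(g) = g*(-5 + g + g²) (T(g) = (g + (-5 + g²))*g = (-5 + g + g²)*g = g*(-5 + g + g²))
T((d(2, -2) - 4) + 2)*(-133 - 1*(-47)) = ((((-4 - 1*2) - 4) + 2)*(-5 + (((-4 - 1*2) - 4) + 2) + (((-4 - 1*2) - 4) + 2)²))*(-133 - 1*(-47)) = ((((-4 - 2) - 4) + 2)*(-5 + (((-4 - 2) - 4) + 2) + (((-4 - 2) - 4) + 2)²))*(-133 + 47) = (((-6 - 4) + 2)*(-5 + ((-6 - 4) + 2) + ((-6 - 4) + 2)²))*(-86) = ((-10 + 2)*(-5 + (-10 + 2) + (-10 + 2)²))*(-86) = -8*(-5 - 8 + (-8)²)*(-86) = -8*(-5 - 8 + 64)*(-86) = -8*51*(-86) = -408*(-86) = 35088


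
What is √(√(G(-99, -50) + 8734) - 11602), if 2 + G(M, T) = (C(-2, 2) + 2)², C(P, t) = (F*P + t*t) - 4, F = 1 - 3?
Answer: √(-11602 + 8*√137) ≈ 107.28*I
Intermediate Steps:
F = -2
C(P, t) = -4 + t² - 2*P (C(P, t) = (-2*P + t*t) - 4 = (-2*P + t²) - 4 = (t² - 2*P) - 4 = -4 + t² - 2*P)
G(M, T) = 34 (G(M, T) = -2 + ((-4 + 2² - 2*(-2)) + 2)² = -2 + ((-4 + 4 + 4) + 2)² = -2 + (4 + 2)² = -2 + 6² = -2 + 36 = 34)
√(√(G(-99, -50) + 8734) - 11602) = √(√(34 + 8734) - 11602) = √(√8768 - 11602) = √(8*√137 - 11602) = √(-11602 + 8*√137)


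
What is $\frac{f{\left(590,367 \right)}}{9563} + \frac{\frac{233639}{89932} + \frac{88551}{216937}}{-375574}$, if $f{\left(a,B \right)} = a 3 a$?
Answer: $\frac{7651888756280764322975}{70070877659462058008} \approx 109.2$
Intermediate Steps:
$f{\left(a,B \right)} = 3 a^{2}$ ($f{\left(a,B \right)} = 3 a a = 3 a^{2}$)
$\frac{f{\left(590,367 \right)}}{9563} + \frac{\frac{233639}{89932} + \frac{88551}{216937}}{-375574} = \frac{3 \cdot 590^{2}}{9563} + \frac{\frac{233639}{89932} + \frac{88551}{216937}}{-375574} = 3 \cdot 348100 \cdot \frac{1}{9563} + \left(233639 \cdot \frac{1}{89932} + 88551 \cdot \frac{1}{216937}\right) \left(- \frac{1}{375574}\right) = 1044300 \cdot \frac{1}{9563} + \left(\frac{233639}{89932} + \frac{88551}{216937}\right) \left(- \frac{1}{375574}\right) = \frac{1044300}{9563} + \frac{58648512275}{19509578284} \left(- \frac{1}{375574}\right) = \frac{1044300}{9563} - \frac{58648512275}{7327290354435016} = \frac{7651888756280764322975}{70070877659462058008}$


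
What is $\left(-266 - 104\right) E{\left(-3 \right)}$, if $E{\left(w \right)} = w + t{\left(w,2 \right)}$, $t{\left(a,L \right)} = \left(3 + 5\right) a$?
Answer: $9990$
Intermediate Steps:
$t{\left(a,L \right)} = 8 a$
$E{\left(w \right)} = 9 w$ ($E{\left(w \right)} = w + 8 w = 9 w$)
$\left(-266 - 104\right) E{\left(-3 \right)} = \left(-266 - 104\right) 9 \left(-3\right) = \left(-370\right) \left(-27\right) = 9990$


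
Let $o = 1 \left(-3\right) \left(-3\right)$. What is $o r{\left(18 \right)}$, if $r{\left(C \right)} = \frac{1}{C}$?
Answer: $\frac{1}{2} \approx 0.5$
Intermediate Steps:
$o = 9$ ($o = \left(-3\right) \left(-3\right) = 9$)
$o r{\left(18 \right)} = \frac{9}{18} = 9 \cdot \frac{1}{18} = \frac{1}{2}$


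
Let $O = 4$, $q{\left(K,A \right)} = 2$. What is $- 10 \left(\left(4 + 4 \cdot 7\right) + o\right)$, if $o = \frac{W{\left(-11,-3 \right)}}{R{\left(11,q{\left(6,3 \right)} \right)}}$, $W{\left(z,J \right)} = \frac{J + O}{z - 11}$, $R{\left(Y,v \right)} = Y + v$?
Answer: $- \frac{45755}{143} \approx -319.96$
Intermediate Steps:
$W{\left(z,J \right)} = \frac{4 + J}{-11 + z}$ ($W{\left(z,J \right)} = \frac{J + 4}{z - 11} = \frac{4 + J}{-11 + z}$)
$o = - \frac{1}{286}$ ($o = \frac{\frac{1}{-11 - 11} \left(4 - 3\right)}{11 + 2} = \frac{\frac{1}{-22} \cdot 1}{13} = \left(- \frac{1}{22}\right) 1 \cdot \frac{1}{13} = \left(- \frac{1}{22}\right) \frac{1}{13} = - \frac{1}{286} \approx -0.0034965$)
$- 10 \left(\left(4 + 4 \cdot 7\right) + o\right) = - 10 \left(\left(4 + 4 \cdot 7\right) - \frac{1}{286}\right) = - 10 \left(\left(4 + 28\right) - \frac{1}{286}\right) = - 10 \left(32 - \frac{1}{286}\right) = \left(-10\right) \frac{9151}{286} = - \frac{45755}{143}$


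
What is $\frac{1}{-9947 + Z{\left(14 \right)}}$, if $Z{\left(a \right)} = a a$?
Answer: $- \frac{1}{9751} \approx -0.00010255$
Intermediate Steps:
$Z{\left(a \right)} = a^{2}$
$\frac{1}{-9947 + Z{\left(14 \right)}} = \frac{1}{-9947 + 14^{2}} = \frac{1}{-9947 + 196} = \frac{1}{-9751} = - \frac{1}{9751}$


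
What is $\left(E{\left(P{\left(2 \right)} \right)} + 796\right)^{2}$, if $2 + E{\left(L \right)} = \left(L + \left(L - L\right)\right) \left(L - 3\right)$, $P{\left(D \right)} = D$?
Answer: $627264$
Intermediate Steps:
$E{\left(L \right)} = -2 + L \left(-3 + L\right)$ ($E{\left(L \right)} = -2 + \left(L + \left(L - L\right)\right) \left(L - 3\right) = -2 + \left(L + 0\right) \left(-3 + L\right) = -2 + L \left(-3 + L\right)$)
$\left(E{\left(P{\left(2 \right)} \right)} + 796\right)^{2} = \left(\left(-2 + 2^{2} - 6\right) + 796\right)^{2} = \left(\left(-2 + 4 - 6\right) + 796\right)^{2} = \left(-4 + 796\right)^{2} = 792^{2} = 627264$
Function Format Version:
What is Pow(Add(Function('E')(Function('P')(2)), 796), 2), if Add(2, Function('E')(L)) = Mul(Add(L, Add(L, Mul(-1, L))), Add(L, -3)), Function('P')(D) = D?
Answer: 627264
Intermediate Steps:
Function('E')(L) = Add(-2, Mul(L, Add(-3, L))) (Function('E')(L) = Add(-2, Mul(Add(L, Add(L, Mul(-1, L))), Add(L, -3))) = Add(-2, Mul(Add(L, 0), Add(-3, L))) = Add(-2, Mul(L, Add(-3, L))))
Pow(Add(Function('E')(Function('P')(2)), 796), 2) = Pow(Add(Add(-2, Pow(2, 2), Mul(-3, 2)), 796), 2) = Pow(Add(Add(-2, 4, -6), 796), 2) = Pow(Add(-4, 796), 2) = Pow(792, 2) = 627264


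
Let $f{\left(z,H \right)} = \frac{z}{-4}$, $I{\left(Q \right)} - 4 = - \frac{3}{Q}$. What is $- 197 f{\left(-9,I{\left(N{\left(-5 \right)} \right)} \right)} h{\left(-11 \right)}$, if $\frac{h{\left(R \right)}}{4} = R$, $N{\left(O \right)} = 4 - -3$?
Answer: $19503$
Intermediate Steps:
$N{\left(O \right)} = 7$ ($N{\left(O \right)} = 4 + 3 = 7$)
$h{\left(R \right)} = 4 R$
$I{\left(Q \right)} = 4 - \frac{3}{Q}$
$f{\left(z,H \right)} = - \frac{z}{4}$ ($f{\left(z,H \right)} = z \left(- \frac{1}{4}\right) = - \frac{z}{4}$)
$- 197 f{\left(-9,I{\left(N{\left(-5 \right)} \right)} \right)} h{\left(-11 \right)} = - 197 \left(\left(- \frac{1}{4}\right) \left(-9\right)\right) 4 \left(-11\right) = \left(-197\right) \frac{9}{4} \left(-44\right) = \left(- \frac{1773}{4}\right) \left(-44\right) = 19503$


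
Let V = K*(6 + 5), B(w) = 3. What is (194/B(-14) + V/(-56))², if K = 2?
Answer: 29149201/7056 ≈ 4131.1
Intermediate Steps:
V = 22 (V = 2*(6 + 5) = 2*11 = 22)
(194/B(-14) + V/(-56))² = (194/3 + 22/(-56))² = (194*(⅓) + 22*(-1/56))² = (194/3 - 11/28)² = (5399/84)² = 29149201/7056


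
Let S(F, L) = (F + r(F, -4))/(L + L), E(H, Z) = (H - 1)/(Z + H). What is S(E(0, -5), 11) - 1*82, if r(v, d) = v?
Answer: -4509/55 ≈ -81.982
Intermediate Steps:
E(H, Z) = (-1 + H)/(H + Z)
S(F, L) = F/L (S(F, L) = (F + F)/(L + L) = (2*F)/((2*L)) = (2*F)*(1/(2*L)) = F/L)
S(E(0, -5), 11) - 1*82 = ((-1 + 0)/(0 - 5))/11 - 1*82 = (-1/(-5))*(1/11) - 82 = -⅕*(-1)*(1/11) - 82 = (⅕)*(1/11) - 82 = 1/55 - 82 = -4509/55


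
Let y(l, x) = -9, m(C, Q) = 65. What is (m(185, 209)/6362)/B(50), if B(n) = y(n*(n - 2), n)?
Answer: -65/57258 ≈ -0.0011352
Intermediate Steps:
B(n) = -9
(m(185, 209)/6362)/B(50) = (65/6362)/(-9) = (65*(1/6362))*(-⅑) = (65/6362)*(-⅑) = -65/57258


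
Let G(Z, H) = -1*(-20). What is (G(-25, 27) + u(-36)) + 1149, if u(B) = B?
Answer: 1133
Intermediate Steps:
G(Z, H) = 20
(G(-25, 27) + u(-36)) + 1149 = (20 - 36) + 1149 = -16 + 1149 = 1133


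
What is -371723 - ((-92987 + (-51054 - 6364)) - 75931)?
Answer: -145387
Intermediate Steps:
-371723 - ((-92987 + (-51054 - 6364)) - 75931) = -371723 - ((-92987 - 57418) - 75931) = -371723 - (-150405 - 75931) = -371723 - 1*(-226336) = -371723 + 226336 = -145387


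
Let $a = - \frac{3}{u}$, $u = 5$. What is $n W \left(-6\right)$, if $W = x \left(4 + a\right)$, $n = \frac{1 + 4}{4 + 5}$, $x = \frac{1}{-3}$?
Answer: $\frac{34}{9} \approx 3.7778$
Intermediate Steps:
$x = - \frac{1}{3} \approx -0.33333$
$a = - \frac{3}{5} \approx -0.6$
$n = \frac{5}{9} \approx 0.55556$
$W = - \frac{17}{15}$ ($W = - \frac{4 - \frac{3}{5}}{3} = \left(- \frac{1}{3}\right) \frac{17}{5} = - \frac{17}{15} \approx -1.1333$)
$n W \left(-6\right) = \frac{5}{9} \left(- \frac{17}{15}\right) \left(-6\right) = \left(- \frac{17}{27}\right) \left(-6\right) = \frac{34}{9}$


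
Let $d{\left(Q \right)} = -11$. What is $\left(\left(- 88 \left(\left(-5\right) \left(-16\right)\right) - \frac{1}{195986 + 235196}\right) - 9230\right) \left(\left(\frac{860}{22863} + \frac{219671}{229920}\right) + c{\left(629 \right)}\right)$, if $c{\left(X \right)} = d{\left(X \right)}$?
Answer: $\frac{41003208456109153163}{251841954006080} \approx 1.6281 \cdot 10^{5}$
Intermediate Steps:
$c{\left(X \right)} = -11$
$\left(\left(- 88 \left(\left(-5\right) \left(-16\right)\right) - \frac{1}{195986 + 235196}\right) - 9230\right) \left(\left(\frac{860}{22863} + \frac{219671}{229920}\right) + c{\left(629 \right)}\right) = \left(\left(- 88 \left(\left(-5\right) \left(-16\right)\right) - \frac{1}{195986 + 235196}\right) - 9230\right) \left(\left(\frac{860}{22863} + \frac{219671}{229920}\right) - 11\right) = \left(\left(\left(-88\right) 80 - \frac{1}{431182}\right) - 9230\right) \left(\left(860 \cdot \frac{1}{22863} + 219671 \cdot \frac{1}{229920}\right) - 11\right) = \left(\left(-7040 - \frac{1}{431182}\right) - 9230\right) \left(\left(\frac{860}{22863} + \frac{219671}{229920}\right) - 11\right) = \left(\left(-7040 - \frac{1}{431182}\right) - 9230\right) \left(\frac{580007697}{584073440} - 11\right) = \left(- \frac{3035521281}{431182} - 9230\right) \left(- \frac{5844800143}{584073440}\right) = \left(- \frac{7015331141}{431182}\right) \left(- \frac{5844800143}{584073440}\right) = \frac{41003208456109153163}{251841954006080}$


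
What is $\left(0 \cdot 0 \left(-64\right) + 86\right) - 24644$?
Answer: $-24558$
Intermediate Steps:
$\left(0 \cdot 0 \left(-64\right) + 86\right) - 24644 = \left(0 \left(-64\right) + 86\right) - 24644 = \left(0 + 86\right) - 24644 = 86 - 24644 = -24558$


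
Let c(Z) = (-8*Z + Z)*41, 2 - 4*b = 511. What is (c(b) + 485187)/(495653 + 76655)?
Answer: 2086831/2289232 ≈ 0.91159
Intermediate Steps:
b = -509/4 (b = ½ - ¼*511 = ½ - 511/4 = -509/4 ≈ -127.25)
c(Z) = -287*Z (c(Z) = -7*Z*41 = -287*Z)
(c(b) + 485187)/(495653 + 76655) = (-287*(-509/4) + 485187)/(495653 + 76655) = (146083/4 + 485187)/572308 = (2086831/4)*(1/572308) = 2086831/2289232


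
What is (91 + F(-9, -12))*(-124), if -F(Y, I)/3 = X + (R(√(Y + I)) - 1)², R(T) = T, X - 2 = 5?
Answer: -16120 - 744*I*√21 ≈ -16120.0 - 3409.4*I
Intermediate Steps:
X = 7 (X = 2 + 5 = 7)
F(Y, I) = -21 - 3*(-1 + √(I + Y))² (F(Y, I) = -3*(7 + (√(Y + I) - 1)²) = -3*(7 + (√(I + Y) - 1)²) = -3*(7 + (-1 + √(I + Y))²) = -21 - 3*(-1 + √(I + Y))²)
(91 + F(-9, -12))*(-124) = (91 + (-21 - 3*(-1 + √(-12 - 9))²))*(-124) = (91 + (-21 - 3*(-1 + √(-21))²))*(-124) = (91 + (-21 - 3*(-1 + I*√21)²))*(-124) = (70 - 3*(-1 + I*√21)²)*(-124) = -8680 + 372*(-1 + I*√21)²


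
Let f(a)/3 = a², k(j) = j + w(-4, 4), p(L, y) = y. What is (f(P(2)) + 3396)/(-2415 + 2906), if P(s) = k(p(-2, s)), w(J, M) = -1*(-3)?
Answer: 3471/491 ≈ 7.0692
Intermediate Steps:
w(J, M) = 3
k(j) = 3 + j (k(j) = j + 3 = 3 + j)
P(s) = 3 + s
f(a) = 3*a²
(f(P(2)) + 3396)/(-2415 + 2906) = (3*(3 + 2)² + 3396)/(-2415 + 2906) = (3*5² + 3396)/491 = (3*25 + 3396)*(1/491) = (75 + 3396)*(1/491) = 3471*(1/491) = 3471/491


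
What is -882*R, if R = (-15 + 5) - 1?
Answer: 9702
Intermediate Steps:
R = -11 (R = -10 - 1 = -11)
-882*R = -882*(-11) = 9702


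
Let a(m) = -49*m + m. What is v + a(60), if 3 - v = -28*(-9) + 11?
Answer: -3140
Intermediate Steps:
a(m) = -48*m
v = -260 (v = 3 - (-28*(-9) + 11) = 3 - (252 + 11) = 3 - 1*263 = 3 - 263 = -260)
v + a(60) = -260 - 48*60 = -260 - 2880 = -3140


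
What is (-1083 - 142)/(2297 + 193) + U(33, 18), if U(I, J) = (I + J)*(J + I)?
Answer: 1295053/498 ≈ 2600.5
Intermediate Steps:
U(I, J) = (I + J)² (U(I, J) = (I + J)*(I + J) = (I + J)²)
(-1083 - 142)/(2297 + 193) + U(33, 18) = (-1083 - 142)/(2297 + 193) + (33 + 18)² = -1225/2490 + 51² = -1225*1/2490 + 2601 = -245/498 + 2601 = 1295053/498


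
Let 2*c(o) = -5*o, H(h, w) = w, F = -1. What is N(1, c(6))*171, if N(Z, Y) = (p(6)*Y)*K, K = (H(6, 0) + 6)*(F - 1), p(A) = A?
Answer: 184680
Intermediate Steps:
c(o) = -5*o/2 (c(o) = (-5*o)/2 = -5*o/2)
K = -12 (K = (0 + 6)*(-1 - 1) = 6*(-2) = -12)
N(Z, Y) = -72*Y (N(Z, Y) = (6*Y)*(-12) = -72*Y)
N(1, c(6))*171 = -(-180)*6*171 = -72*(-15)*171 = 1080*171 = 184680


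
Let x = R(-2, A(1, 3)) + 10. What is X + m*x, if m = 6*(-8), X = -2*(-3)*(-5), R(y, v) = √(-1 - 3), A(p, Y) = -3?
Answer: -510 - 96*I ≈ -510.0 - 96.0*I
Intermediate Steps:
R(y, v) = 2*I (R(y, v) = √(-4) = 2*I)
x = 10 + 2*I (x = 2*I + 10 = 10 + 2*I ≈ 10.0 + 2.0*I)
X = -30 (X = 6*(-5) = -30)
m = -48
X + m*x = -30 - 48*(10 + 2*I) = -30 + (-480 - 96*I) = -510 - 96*I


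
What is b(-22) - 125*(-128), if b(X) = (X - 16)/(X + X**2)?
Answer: 3695981/231 ≈ 16000.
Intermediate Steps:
b(X) = (-16 + X)/(X + X**2)
b(-22) - 125*(-128) = (-16 - 22)/((-22)*(1 - 22)) - 125*(-128) = -1/22*(-38)/(-21) + 16000 = -1/22*(-1/21)*(-38) + 16000 = -19/231 + 16000 = 3695981/231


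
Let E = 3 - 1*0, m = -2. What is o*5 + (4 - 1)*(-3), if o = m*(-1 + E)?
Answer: -29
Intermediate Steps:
E = 3 (E = 3 + 0 = 3)
o = -4 (o = -2*(-1 + 3) = -2*2 = -4)
o*5 + (4 - 1)*(-3) = -4*5 + (4 - 1)*(-3) = -20 + 3*(-3) = -20 - 9 = -29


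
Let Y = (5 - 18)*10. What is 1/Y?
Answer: -1/130 ≈ -0.0076923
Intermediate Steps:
Y = -130 (Y = -13*10 = -130)
1/Y = 1/(-130) = -1/130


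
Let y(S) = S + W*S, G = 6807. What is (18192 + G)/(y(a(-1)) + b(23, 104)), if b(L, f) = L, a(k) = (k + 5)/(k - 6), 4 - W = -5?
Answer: 174993/121 ≈ 1446.2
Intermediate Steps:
W = 9 (W = 4 - 1*(-5) = 4 + 5 = 9)
a(k) = (5 + k)/(-6 + k)
y(S) = 10*S (y(S) = S + 9*S = 10*S)
(18192 + G)/(y(a(-1)) + b(23, 104)) = (18192 + 6807)/(10*((5 - 1)/(-6 - 1)) + 23) = 24999/(10*(4/(-7)) + 23) = 24999/(10*(-⅐*4) + 23) = 24999/(10*(-4/7) + 23) = 24999/(-40/7 + 23) = 24999/(121/7) = 24999*(7/121) = 174993/121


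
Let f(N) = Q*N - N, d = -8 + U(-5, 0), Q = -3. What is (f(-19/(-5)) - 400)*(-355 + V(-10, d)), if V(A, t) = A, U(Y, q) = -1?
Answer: 151548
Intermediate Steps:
d = -9 (d = -8 - 1 = -9)
f(N) = -4*N (f(N) = -3*N - N = -4*N)
(f(-19/(-5)) - 400)*(-355 + V(-10, d)) = (-(-76)/(-5) - 400)*(-355 - 10) = (-(-76)*(-1)/5 - 400)*(-365) = (-4*19/5 - 400)*(-365) = (-76/5 - 400)*(-365) = -2076/5*(-365) = 151548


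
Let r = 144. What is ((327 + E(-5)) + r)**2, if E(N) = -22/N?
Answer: 5650129/25 ≈ 2.2601e+5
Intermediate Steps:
((327 + E(-5)) + r)**2 = ((327 - 22/(-5)) + 144)**2 = ((327 - 22*(-1/5)) + 144)**2 = ((327 + 22/5) + 144)**2 = (1657/5 + 144)**2 = (2377/5)**2 = 5650129/25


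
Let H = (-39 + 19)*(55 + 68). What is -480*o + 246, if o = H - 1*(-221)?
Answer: 1074966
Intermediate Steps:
H = -2460 (H = -20*123 = -2460)
o = -2239 (o = -2460 - 1*(-221) = -2460 + 221 = -2239)
-480*o + 246 = -480*(-2239) + 246 = 1074720 + 246 = 1074966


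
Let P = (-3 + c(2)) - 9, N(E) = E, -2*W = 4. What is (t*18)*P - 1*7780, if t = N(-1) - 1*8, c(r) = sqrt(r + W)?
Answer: -5836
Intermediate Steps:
W = -2 (W = -1/2*4 = -2)
c(r) = sqrt(-2 + r) (c(r) = sqrt(r - 2) = sqrt(-2 + r))
t = -9 (t = -1 - 1*8 = -1 - 8 = -9)
P = -12 (P = (-3 + sqrt(-2 + 2)) - 9 = (-3 + sqrt(0)) - 9 = (-3 + 0) - 9 = -3 - 9 = -12)
(t*18)*P - 1*7780 = -9*18*(-12) - 1*7780 = -162*(-12) - 7780 = 1944 - 7780 = -5836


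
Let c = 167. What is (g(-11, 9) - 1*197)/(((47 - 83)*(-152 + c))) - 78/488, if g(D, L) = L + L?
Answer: 2827/16470 ≈ 0.17165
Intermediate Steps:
g(D, L) = 2*L
(g(-11, 9) - 1*197)/(((47 - 83)*(-152 + c))) - 78/488 = (2*9 - 1*197)/(((47 - 83)*(-152 + 167))) - 78/488 = (18 - 197)/((-36*15)) - 78*1/488 = -179/(-540) - 39/244 = -179*(-1/540) - 39/244 = 179/540 - 39/244 = 2827/16470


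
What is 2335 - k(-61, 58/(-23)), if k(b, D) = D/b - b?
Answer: 3190364/1403 ≈ 2274.0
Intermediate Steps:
k(b, D) = -b + D/b
2335 - k(-61, 58/(-23)) = 2335 - (-1*(-61) + (58/(-23))/(-61)) = 2335 - (61 + (58*(-1/23))*(-1/61)) = 2335 - (61 - 58/23*(-1/61)) = 2335 - (61 + 58/1403) = 2335 - 1*85641/1403 = 2335 - 85641/1403 = 3190364/1403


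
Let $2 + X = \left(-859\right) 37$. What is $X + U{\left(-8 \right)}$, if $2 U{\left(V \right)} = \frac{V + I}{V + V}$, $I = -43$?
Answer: $- \frac{1017069}{32} \approx -31783.0$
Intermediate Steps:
$X = -31785$ ($X = -2 - 31783 = -31785$)
$U{\left(V \right)} = \frac{-43 + V}{4 V}$ ($U{\left(V \right)} = \frac{\left(V - 43\right) \frac{1}{V + V}}{2} = \frac{\left(-43 + V\right) \frac{1}{2 V}}{2} = \frac{\frac{1}{2} \frac{1}{V} \left(-43 + V\right)}{2} = \frac{-43 + V}{4 V}$)
$X + U{\left(-8 \right)} = -31785 + \frac{-43 - 8}{4 \left(-8\right)} = -31785 + \frac{1}{4} \left(- \frac{1}{8}\right) \left(-51\right) = -31785 + \frac{51}{32} = - \frac{1017069}{32}$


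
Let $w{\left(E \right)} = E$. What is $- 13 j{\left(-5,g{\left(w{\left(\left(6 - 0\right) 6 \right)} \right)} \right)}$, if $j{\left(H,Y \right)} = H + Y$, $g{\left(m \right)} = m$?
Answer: $-403$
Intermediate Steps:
$- 13 j{\left(-5,g{\left(w{\left(\left(6 - 0\right) 6 \right)} \right)} \right)} = - 13 \left(-5 + \left(6 - 0\right) 6\right) = - 13 \left(-5 + \left(6 + 0\right) 6\right) = - 13 \left(-5 + 6 \cdot 6\right) = - 13 \left(-5 + 36\right) = \left(-13\right) 31 = -403$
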